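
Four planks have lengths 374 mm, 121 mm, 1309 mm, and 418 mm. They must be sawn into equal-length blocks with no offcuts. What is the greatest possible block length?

This is the greatest common divisor of 374, 121, 1309, and 418.
374 = 2 × 11 × 17
121 = 11^2
1309 = 7 × 11 × 17
418 = 2 × 11 × 19
gcd(374, 121, 1309, 418) = 11.

11 mm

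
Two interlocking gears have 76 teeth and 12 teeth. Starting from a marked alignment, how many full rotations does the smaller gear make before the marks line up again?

The first common completion time is the LCM of the periods.
76 = 2^2 × 19
12 = 2^2 × 3
LCM(76, 12) = 2^2 × 3 × 19 = 228.
Rotations for period 12: 228 / 12 = 19.

19 rotations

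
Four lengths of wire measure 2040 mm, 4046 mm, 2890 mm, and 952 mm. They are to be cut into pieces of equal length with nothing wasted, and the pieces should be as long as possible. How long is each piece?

34 mm

Each piece length must divide every original length, so the longest possible is gcd(2040, 4046, 2890, 952).
2040 = 2^3 × 3 × 5 × 17
4046 = 2 × 7 × 17^2
2890 = 2 × 5 × 17^2
952 = 2^3 × 7 × 17
gcd(2040, 4046, 2890, 952) = 2 × 17 = 34.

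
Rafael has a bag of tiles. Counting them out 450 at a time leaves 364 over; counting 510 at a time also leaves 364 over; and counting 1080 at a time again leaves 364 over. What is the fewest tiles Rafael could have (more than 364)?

N − 364 must be a common multiple of 450, 510, and 1080.
450 = 2 × 3^2 × 5^2
510 = 2 × 3 × 5 × 17
1080 = 2^3 × 3^3 × 5
LCM(450, 510, 1080) = 2^3 × 3^3 × 5^2 × 17 = 91800.
Smallest N > 364 is LCM + 364 = 91800 + 364 = 92164.

92164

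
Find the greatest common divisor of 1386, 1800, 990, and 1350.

1386 = 2 × 3^2 × 7 × 11
1800 = 2^3 × 3^2 × 5^2
990 = 2 × 3^2 × 5 × 11
1350 = 2 × 3^3 × 5^2
gcd(1386, 1800, 990, 1350) = 2 × 3^2 = 18.

18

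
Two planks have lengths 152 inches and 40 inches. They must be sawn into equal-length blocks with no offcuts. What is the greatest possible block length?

8 inches

By the Euclidean algorithm:
152 = 3 × 40 + 32
40 = 1 × 32 + 8
32 = 4 × 8 + 0
gcd(152, 40) = 8.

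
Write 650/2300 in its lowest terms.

13/46

650 = 2 × 5^2 × 13
2300 = 2^2 × 5^2 × 23
gcd(650, 2300) = 2 × 5^2 = 50.
Divide numerator and denominator by 50: 650/2300 = 13/46.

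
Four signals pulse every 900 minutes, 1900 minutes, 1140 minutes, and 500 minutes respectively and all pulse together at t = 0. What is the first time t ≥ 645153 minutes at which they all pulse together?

Joint pulses occur at multiples of LCM(900, 1900, 1140, 500).
900 = 2^2 × 3^2 × 5^2
1900 = 2^2 × 5^2 × 19
1140 = 2^2 × 3 × 5 × 19
500 = 2^2 × 5^3
LCM(900, 1900, 1140, 500) = 2^2 × 3^2 × 5^3 × 19 = 85500.
Smallest multiple of 85500 that is ≥ 645153: ⌈645153/85500⌉ × 85500 = 8 × 85500 = 684000.

684000 minutes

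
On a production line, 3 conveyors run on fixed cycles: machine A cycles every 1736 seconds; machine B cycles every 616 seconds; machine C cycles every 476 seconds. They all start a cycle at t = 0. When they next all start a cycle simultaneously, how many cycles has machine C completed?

All finish a whole number of cycles simultaneously at t = LCM of the periods.
1736 = 2^3 × 7 × 31
616 = 2^3 × 7 × 11
476 = 2^2 × 7 × 17
LCM(1736, 616, 476) = 2^3 × 7 × 11 × 17 × 31 = 324632.
Cycles for period 476: 324632 / 476 = 682.

682 cycles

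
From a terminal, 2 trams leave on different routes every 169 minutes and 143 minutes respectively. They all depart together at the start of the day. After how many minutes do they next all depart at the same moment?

The first simultaneous occurrence is after LCM of the individual periods.
169 = 13^2
143 = 11 × 13
LCM(169, 143) = 11 × 13^2 = 1859.

1859 minutes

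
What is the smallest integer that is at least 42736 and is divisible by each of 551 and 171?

The integer must be a common multiple of 551 and 171, so a multiple of their LCM.
551 = 19 × 29
171 = 3^2 × 19
LCM(551, 171) = 3^2 × 19 × 29 = 4959.
Smallest multiple of 4959 that is ≥ 42736: ⌈42736/4959⌉ × 4959 = 9 × 4959 = 44631.

44631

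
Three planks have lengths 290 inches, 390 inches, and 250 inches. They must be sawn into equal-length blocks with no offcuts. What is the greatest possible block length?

The block length must divide every plank, so the greatest is gcd(290, 390, 250).
290 = 2 × 5 × 29
390 = 2 × 3 × 5 × 13
250 = 2 × 5^3
gcd(290, 390, 250) = 2 × 5 = 10.

10 inches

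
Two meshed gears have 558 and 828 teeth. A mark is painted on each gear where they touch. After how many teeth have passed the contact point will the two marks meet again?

25668 teeth

The first simultaneous occurrence is after LCM of the individual periods.
558 = 2 × 3^2 × 31
828 = 2^2 × 3^2 × 23
LCM(558, 828) = 2^2 × 3^2 × 23 × 31 = 25668.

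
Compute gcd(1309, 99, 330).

11

1309 = 7 × 11 × 17
99 = 3^2 × 11
330 = 2 × 3 × 5 × 11
gcd(1309, 99, 330) = 11.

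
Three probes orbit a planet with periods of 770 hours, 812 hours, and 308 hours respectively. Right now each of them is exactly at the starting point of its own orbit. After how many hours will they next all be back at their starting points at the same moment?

They coincide at every common multiple of the periods; the first is the LCM.
770 = 2 × 5 × 7 × 11
812 = 2^2 × 7 × 29
308 = 2^2 × 7 × 11
LCM(770, 812, 308) = 2^2 × 5 × 7 × 11 × 29 = 44660.

44660 hours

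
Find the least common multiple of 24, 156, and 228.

24 = 2^3 × 3
156 = 2^2 × 3 × 13
228 = 2^2 × 3 × 19
LCM(24, 156, 228) = 2^3 × 3 × 13 × 19 = 5928.

5928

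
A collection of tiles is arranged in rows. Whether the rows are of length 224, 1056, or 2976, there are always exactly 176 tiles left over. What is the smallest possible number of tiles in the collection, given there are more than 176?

229328

N − 176 must be a common multiple of 224, 1056, and 2976.
224 = 2^5 × 7
1056 = 2^5 × 3 × 11
2976 = 2^5 × 3 × 31
LCM(224, 1056, 2976) = 2^5 × 3 × 7 × 11 × 31 = 229152.
Smallest N > 176 is LCM + 176 = 229152 + 176 = 229328.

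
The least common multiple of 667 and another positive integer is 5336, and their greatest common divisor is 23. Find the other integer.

184

gcd × lcm = product of the two integers, so the other integer is (23 × 5336) / 667 = 184.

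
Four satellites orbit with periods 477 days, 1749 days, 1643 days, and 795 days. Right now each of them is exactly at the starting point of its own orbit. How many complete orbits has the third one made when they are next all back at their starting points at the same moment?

All finish a whole number of cycles simultaneously at t = LCM of the periods.
477 = 3^2 × 53
1749 = 3 × 11 × 53
1643 = 31 × 53
795 = 3 × 5 × 53
LCM(477, 1749, 1643, 795) = 3^2 × 5 × 11 × 31 × 53 = 813285.
Orbits for period 1643: 813285 / 1643 = 495.

495 orbits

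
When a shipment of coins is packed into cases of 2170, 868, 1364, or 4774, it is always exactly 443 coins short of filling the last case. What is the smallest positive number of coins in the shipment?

47297

Being 443 short of a full case of size k means N ≡ −443 (mod k), i.e. N + 443 is a multiple of each size.
2170 = 2 × 5 × 7 × 31
868 = 2^2 × 7 × 31
1364 = 2^2 × 11 × 31
4774 = 2 × 7 × 11 × 31
LCM(2170, 868, 1364, 4774) = 2^2 × 5 × 7 × 11 × 31 = 47740.
Smallest positive N is 47740 − 443 = 47297.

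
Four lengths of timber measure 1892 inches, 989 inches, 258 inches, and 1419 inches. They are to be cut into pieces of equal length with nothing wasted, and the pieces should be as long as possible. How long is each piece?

43 inches

The greatest length dividing all of 1892, 989, 258, and 1419 is their gcd.
1892 = 2^2 × 11 × 43
989 = 23 × 43
258 = 2 × 3 × 43
1419 = 3 × 11 × 43
gcd(1892, 989, 258, 1419) = 43.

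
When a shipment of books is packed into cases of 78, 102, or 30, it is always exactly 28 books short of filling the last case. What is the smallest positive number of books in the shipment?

Being 28 short of a full case of size k means N ≡ −28 (mod k), i.e. N + 28 is a multiple of each size.
78 = 2 × 3 × 13
102 = 2 × 3 × 17
30 = 2 × 3 × 5
LCM(78, 102, 30) = 2 × 3 × 5 × 13 × 17 = 6630.
Smallest positive N is 6630 − 28 = 6602.

6602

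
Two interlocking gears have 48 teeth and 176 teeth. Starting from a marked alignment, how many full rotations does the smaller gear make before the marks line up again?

11 rotations

They are all back at their starting positions together after one LCM of the periods.
48 = 2^4 × 3
176 = 2^4 × 11
LCM(48, 176) = 2^4 × 3 × 11 = 528.
Rotations for period 48: 528 / 48 = 11.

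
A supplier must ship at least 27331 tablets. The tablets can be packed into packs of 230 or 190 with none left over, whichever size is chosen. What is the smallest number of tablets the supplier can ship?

The number of tablets must be a common multiple of 230 and 190, so a multiple of their LCM.
230 = 2 × 5 × 23
190 = 2 × 5 × 19
LCM(230, 190) = 2 × 5 × 19 × 23 = 4370.
Smallest multiple of 4370 that is ≥ 27331: ⌈27331/4370⌉ × 4370 = 7 × 4370 = 30590.

30590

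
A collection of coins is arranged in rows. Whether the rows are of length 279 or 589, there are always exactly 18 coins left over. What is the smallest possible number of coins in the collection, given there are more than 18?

5319

N − 18 must be a common multiple of 279 and 589.
279 = 3^2 × 31
589 = 19 × 31
LCM(279, 589) = 3^2 × 19 × 31 = 5301.
Smallest N > 18 is LCM + 18 = 5301 + 18 = 5319.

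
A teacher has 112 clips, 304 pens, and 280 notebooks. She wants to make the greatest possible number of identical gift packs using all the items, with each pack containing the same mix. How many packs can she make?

The pack count must divide each quantity, so the greatest is gcd(112, 304, 280).
112 = 2^4 × 7
304 = 2^4 × 19
280 = 2^3 × 5 × 7
gcd(112, 304, 280) = 2^3 = 8.

8 packs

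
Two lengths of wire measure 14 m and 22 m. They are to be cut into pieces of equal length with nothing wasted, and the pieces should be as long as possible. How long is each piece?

The greatest length dividing all of 14 and 22 is their gcd.
14 = 2 × 7
22 = 2 × 11
gcd(14, 22) = 2.

2 m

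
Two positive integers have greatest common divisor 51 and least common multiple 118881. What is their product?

For any two positive integers, gcd × lcm = product = 51 × 118881 = 6062931.

6062931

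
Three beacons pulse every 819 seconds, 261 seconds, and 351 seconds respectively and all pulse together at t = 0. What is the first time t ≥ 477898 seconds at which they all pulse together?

Joint pulses occur at multiples of LCM(819, 261, 351).
819 = 3^2 × 7 × 13
261 = 3^2 × 29
351 = 3^3 × 13
LCM(819, 261, 351) = 3^3 × 7 × 13 × 29 = 71253.
Smallest multiple of 71253 that is ≥ 477898: ⌈477898/71253⌉ × 71253 = 7 × 71253 = 498771.

498771 seconds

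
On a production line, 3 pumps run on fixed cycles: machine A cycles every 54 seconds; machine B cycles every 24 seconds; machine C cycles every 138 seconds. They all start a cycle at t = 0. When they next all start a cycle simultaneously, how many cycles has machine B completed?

207 cycles

The first common completion time is the LCM of the periods.
54 = 2 × 3^3
24 = 2^3 × 3
138 = 2 × 3 × 23
LCM(54, 24, 138) = 2^3 × 3^3 × 23 = 4968.
Cycles for period 24: 4968 / 24 = 207.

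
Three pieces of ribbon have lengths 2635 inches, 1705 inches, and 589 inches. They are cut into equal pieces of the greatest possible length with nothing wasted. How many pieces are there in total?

Piece length = gcd(2635, 1705, 589).
2635 = 5 × 17 × 31
1705 = 5 × 11 × 31
589 = 19 × 31
gcd(2635, 1705, 589) = 31.
Total pieces = 2635/31 + 1705/31 + 589/31 = 85 + 55 + 19 = 159.

159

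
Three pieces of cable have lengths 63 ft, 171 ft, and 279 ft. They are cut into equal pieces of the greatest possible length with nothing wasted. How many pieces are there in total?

57

Piece length = gcd(63, 171, 279).
63 = 3^2 × 7
171 = 3^2 × 19
279 = 3^2 × 31
gcd(63, 171, 279) = 3^2 = 9.
Total pieces = 63/9 + 171/9 + 279/9 = 7 + 19 + 31 = 57.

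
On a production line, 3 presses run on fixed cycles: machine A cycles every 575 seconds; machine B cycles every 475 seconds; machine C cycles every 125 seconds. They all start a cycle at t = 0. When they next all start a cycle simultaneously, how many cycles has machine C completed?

They are all back at their starting positions together after one LCM of the periods.
575 = 5^2 × 23
475 = 5^2 × 19
125 = 5^3
LCM(575, 475, 125) = 5^3 × 19 × 23 = 54625.
Cycles for period 125: 54625 / 125 = 437.

437 cycles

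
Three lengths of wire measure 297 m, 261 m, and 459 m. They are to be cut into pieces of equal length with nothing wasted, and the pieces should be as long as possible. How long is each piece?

Each piece length must divide every original length, so the longest possible is gcd(297, 261, 459).
297 = 3^3 × 11
261 = 3^2 × 29
459 = 3^3 × 17
gcd(297, 261, 459) = 3^2 = 9.

9 m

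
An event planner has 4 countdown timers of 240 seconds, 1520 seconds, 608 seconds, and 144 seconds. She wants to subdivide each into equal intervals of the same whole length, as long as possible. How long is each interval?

The interval must divide each timer length; the longest such is the gcd.
240 = 2^4 × 3 × 5
1520 = 2^4 × 5 × 19
608 = 2^5 × 19
144 = 2^4 × 3^2
gcd(240, 1520, 608, 144) = 2^4 = 16.

16 seconds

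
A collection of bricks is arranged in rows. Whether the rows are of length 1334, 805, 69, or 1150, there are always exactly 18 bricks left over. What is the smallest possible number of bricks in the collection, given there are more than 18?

N − 18 must be a common multiple of 1334, 805, 69, and 1150.
1334 = 2 × 23 × 29
805 = 5 × 7 × 23
69 = 3 × 23
1150 = 2 × 5^2 × 23
LCM(1334, 805, 69, 1150) = 2 × 3 × 5^2 × 7 × 23 × 29 = 700350.
Smallest N > 18 is LCM + 18 = 700350 + 18 = 700368.

700368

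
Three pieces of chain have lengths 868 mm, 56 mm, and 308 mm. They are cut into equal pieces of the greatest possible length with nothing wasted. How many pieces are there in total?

44

Piece length = gcd(868, 56, 308).
868 = 2^2 × 7 × 31
56 = 2^3 × 7
308 = 2^2 × 7 × 11
gcd(868, 56, 308) = 2^2 × 7 = 28.
Total pieces = 868/28 + 56/28 + 308/28 = 31 + 2 + 11 = 44.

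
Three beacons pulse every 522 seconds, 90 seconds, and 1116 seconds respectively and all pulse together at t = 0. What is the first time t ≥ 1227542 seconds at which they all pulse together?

Joint pulses occur at multiples of LCM(522, 90, 1116).
522 = 2 × 3^2 × 29
90 = 2 × 3^2 × 5
1116 = 2^2 × 3^2 × 31
LCM(522, 90, 1116) = 2^2 × 3^2 × 5 × 29 × 31 = 161820.
Smallest multiple of 161820 that is ≥ 1227542: ⌈1227542/161820⌉ × 161820 = 8 × 161820 = 1294560.

1294560 seconds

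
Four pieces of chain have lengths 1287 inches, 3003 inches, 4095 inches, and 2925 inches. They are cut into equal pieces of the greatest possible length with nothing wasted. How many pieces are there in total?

290

Piece length = gcd(1287, 3003, 4095, 2925).
1287 = 3^2 × 11 × 13
3003 = 3 × 7 × 11 × 13
4095 = 3^2 × 5 × 7 × 13
2925 = 3^2 × 5^2 × 13
gcd(1287, 3003, 4095, 2925) = 3 × 13 = 39.
Total pieces = 1287/39 + 3003/39 + 4095/39 + 2925/39 = 33 + 77 + 105 + 75 = 290.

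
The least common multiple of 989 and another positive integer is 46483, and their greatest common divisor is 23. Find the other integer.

1081

gcd × lcm = product of the two integers, so the other integer is (23 × 46483) / 989 = 1081.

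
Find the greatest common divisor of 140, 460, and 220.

140 = 2^2 × 5 × 7
460 = 2^2 × 5 × 23
220 = 2^2 × 5 × 11
gcd(140, 460, 220) = 2^2 × 5 = 20.

20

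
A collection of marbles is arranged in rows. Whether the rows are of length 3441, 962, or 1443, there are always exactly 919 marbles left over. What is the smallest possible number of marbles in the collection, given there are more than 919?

90385

N − 919 must be a common multiple of 3441, 962, and 1443.
3441 = 3 × 31 × 37
962 = 2 × 13 × 37
1443 = 3 × 13 × 37
LCM(3441, 962, 1443) = 2 × 3 × 13 × 31 × 37 = 89466.
Smallest N > 919 is LCM + 919 = 89466 + 919 = 90385.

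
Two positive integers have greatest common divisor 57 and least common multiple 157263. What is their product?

8963991

For any two positive integers, gcd × lcm = product = 57 × 157263 = 8963991.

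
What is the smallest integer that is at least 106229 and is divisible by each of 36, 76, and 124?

127224

The integer must be a common multiple of 36, 76, and 124, so a multiple of their LCM.
36 = 2^2 × 3^2
76 = 2^2 × 19
124 = 2^2 × 31
LCM(36, 76, 124) = 2^2 × 3^2 × 19 × 31 = 21204.
Smallest multiple of 21204 that is ≥ 106229: ⌈106229/21204⌉ × 21204 = 6 × 21204 = 127224.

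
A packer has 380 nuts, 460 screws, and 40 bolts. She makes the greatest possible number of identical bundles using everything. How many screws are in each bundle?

Number of bundles = gcd(380, 460, 40).
380 = 2^2 × 5 × 19
460 = 2^2 × 5 × 23
40 = 2^3 × 5
gcd(380, 460, 40) = 2^2 × 5 = 20.
screws per bundle = 460 / 20 = 23.

23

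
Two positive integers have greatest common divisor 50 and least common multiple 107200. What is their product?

For any two positive integers, gcd × lcm = product = 50 × 107200 = 5360000.

5360000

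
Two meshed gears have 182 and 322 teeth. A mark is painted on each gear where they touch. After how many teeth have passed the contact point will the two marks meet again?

They coincide at every common multiple of the periods; the first is the LCM.
182 = 2 × 7 × 13
322 = 2 × 7 × 23
LCM(182, 322) = 2 × 7 × 13 × 23 = 4186.

4186 teeth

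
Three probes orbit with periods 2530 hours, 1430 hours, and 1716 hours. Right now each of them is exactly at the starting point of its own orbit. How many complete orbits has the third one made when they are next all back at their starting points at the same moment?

115 orbits

They are all back at their starting positions together after one LCM of the periods.
2530 = 2 × 5 × 11 × 23
1430 = 2 × 5 × 11 × 13
1716 = 2^2 × 3 × 11 × 13
LCM(2530, 1430, 1716) = 2^2 × 3 × 5 × 11 × 13 × 23 = 197340.
Orbits for period 1716: 197340 / 1716 = 115.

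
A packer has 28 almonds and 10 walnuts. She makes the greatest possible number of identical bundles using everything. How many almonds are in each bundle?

14

Number of bundles = gcd(28, 10).
28 = 2^2 × 7
10 = 2 × 5
gcd(28, 10) = 2.
almonds per bundle = 28 / 2 = 14.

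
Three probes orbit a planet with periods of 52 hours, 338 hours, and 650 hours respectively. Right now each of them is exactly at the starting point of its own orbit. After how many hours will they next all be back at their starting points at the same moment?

We need the least common multiple of the intervals.
52 = 2^2 × 13
338 = 2 × 13^2
650 = 2 × 5^2 × 13
LCM(52, 338, 650) = 2^2 × 5^2 × 13^2 = 16900.

16900 hours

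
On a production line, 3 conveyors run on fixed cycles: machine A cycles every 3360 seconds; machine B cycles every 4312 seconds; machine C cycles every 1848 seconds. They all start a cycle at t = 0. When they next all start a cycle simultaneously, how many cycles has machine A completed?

77 cycles

They are all back at their starting positions together after one LCM of the periods.
3360 = 2^5 × 3 × 5 × 7
4312 = 2^3 × 7^2 × 11
1848 = 2^3 × 3 × 7 × 11
LCM(3360, 4312, 1848) = 2^5 × 3 × 5 × 7^2 × 11 = 258720.
Cycles for period 3360: 258720 / 3360 = 77.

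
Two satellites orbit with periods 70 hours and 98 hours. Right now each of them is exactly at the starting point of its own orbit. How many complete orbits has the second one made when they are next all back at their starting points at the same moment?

The first common completion time is the LCM of the periods.
70 = 2 × 5 × 7
98 = 2 × 7^2
LCM(70, 98) = 2 × 5 × 7^2 = 490.
Orbits for period 98: 490 / 98 = 5.

5 orbits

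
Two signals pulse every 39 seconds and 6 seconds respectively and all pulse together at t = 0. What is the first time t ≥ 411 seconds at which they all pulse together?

Joint pulses occur at multiples of LCM(39, 6).
39 = 3 × 13
6 = 2 × 3
LCM(39, 6) = 2 × 3 × 13 = 78.
Smallest multiple of 78 that is ≥ 411: ⌈411/78⌉ × 78 = 6 × 78 = 468.

468 seconds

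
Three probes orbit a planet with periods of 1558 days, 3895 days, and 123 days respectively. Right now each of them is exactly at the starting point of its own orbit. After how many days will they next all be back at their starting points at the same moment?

23370 days

We need the least common multiple of the intervals.
1558 = 2 × 19 × 41
3895 = 5 × 19 × 41
123 = 3 × 41
LCM(1558, 3895, 123) = 2 × 3 × 5 × 19 × 41 = 23370.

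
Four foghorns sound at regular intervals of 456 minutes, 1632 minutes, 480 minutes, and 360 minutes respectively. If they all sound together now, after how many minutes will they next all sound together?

The first simultaneous occurrence is after LCM of the individual periods.
456 = 2^3 × 3 × 19
1632 = 2^5 × 3 × 17
480 = 2^5 × 3 × 5
360 = 2^3 × 3^2 × 5
LCM(456, 1632, 480, 360) = 2^5 × 3^2 × 5 × 17 × 19 = 465120.

465120 minutes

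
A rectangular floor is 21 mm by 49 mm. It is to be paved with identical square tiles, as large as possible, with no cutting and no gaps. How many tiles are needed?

21

Tile side = gcd(21, 49).
21 = 3 × 7
49 = 7^2
gcd(21, 49) = 7.
Tiles: (21/7) × (49/7) = 3 × 7 = 21.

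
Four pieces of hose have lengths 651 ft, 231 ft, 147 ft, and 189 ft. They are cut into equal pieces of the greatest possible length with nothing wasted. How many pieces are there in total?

Piece length = gcd(651, 231, 147, 189).
651 = 3 × 7 × 31
231 = 3 × 7 × 11
147 = 3 × 7^2
189 = 3^3 × 7
gcd(651, 231, 147, 189) = 3 × 7 = 21.
Total pieces = 651/21 + 231/21 + 147/21 + 189/21 = 31 + 11 + 7 + 9 = 58.

58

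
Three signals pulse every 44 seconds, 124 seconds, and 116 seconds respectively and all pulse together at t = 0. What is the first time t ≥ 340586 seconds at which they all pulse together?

Joint pulses occur at multiples of LCM(44, 124, 116).
44 = 2^2 × 11
124 = 2^2 × 31
116 = 2^2 × 29
LCM(44, 124, 116) = 2^2 × 11 × 29 × 31 = 39556.
Smallest multiple of 39556 that is ≥ 340586: ⌈340586/39556⌉ × 39556 = 9 × 39556 = 356004.

356004 seconds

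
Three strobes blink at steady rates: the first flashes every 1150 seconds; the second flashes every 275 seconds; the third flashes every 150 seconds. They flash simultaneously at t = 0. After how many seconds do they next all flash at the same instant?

37950 seconds

The first simultaneous occurrence is after LCM of the individual periods.
1150 = 2 × 5^2 × 23
275 = 5^2 × 11
150 = 2 × 3 × 5^2
LCM(1150, 275, 150) = 2 × 3 × 5^2 × 11 × 23 = 37950.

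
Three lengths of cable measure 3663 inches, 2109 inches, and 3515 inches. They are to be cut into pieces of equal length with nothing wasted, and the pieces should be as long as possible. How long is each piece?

37 inches

The greatest length dividing all of 3663, 2109, and 3515 is their gcd.
3663 = 3^2 × 11 × 37
2109 = 3 × 19 × 37
3515 = 5 × 19 × 37
gcd(3663, 2109, 3515) = 37.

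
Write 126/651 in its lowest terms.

126 = 2 × 3^2 × 7
651 = 3 × 7 × 31
gcd(126, 651) = 3 × 7 = 21.
Divide numerator and denominator by 21: 126/651 = 6/31.

6/31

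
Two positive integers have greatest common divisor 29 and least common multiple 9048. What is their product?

262392

For any two positive integers, gcd × lcm = product = 29 × 9048 = 262392.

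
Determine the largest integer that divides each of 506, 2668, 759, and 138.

23

506 = 2 × 11 × 23
2668 = 2^2 × 23 × 29
759 = 3 × 11 × 23
138 = 2 × 3 × 23
gcd(506, 2668, 759, 138) = 23.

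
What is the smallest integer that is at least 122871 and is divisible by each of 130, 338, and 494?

The integer must be a common multiple of 130, 338, and 494, so a multiple of their LCM.
130 = 2 × 5 × 13
338 = 2 × 13^2
494 = 2 × 13 × 19
LCM(130, 338, 494) = 2 × 5 × 13^2 × 19 = 32110.
Smallest multiple of 32110 that is ≥ 122871: ⌈122871/32110⌉ × 32110 = 4 × 32110 = 128440.

128440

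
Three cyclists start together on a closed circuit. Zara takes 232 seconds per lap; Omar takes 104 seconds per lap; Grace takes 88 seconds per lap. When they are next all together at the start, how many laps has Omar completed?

The first common completion time is the LCM of the periods.
232 = 2^3 × 29
104 = 2^3 × 13
88 = 2^3 × 11
LCM(232, 104, 88) = 2^3 × 11 × 13 × 29 = 33176.
Laps for period 104: 33176 / 104 = 319.

319 laps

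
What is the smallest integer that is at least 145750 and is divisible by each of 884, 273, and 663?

148512

The integer must be a common multiple of 884, 273, and 663, so a multiple of their LCM.
884 = 2^2 × 13 × 17
273 = 3 × 7 × 13
663 = 3 × 13 × 17
LCM(884, 273, 663) = 2^2 × 3 × 7 × 13 × 17 = 18564.
Smallest multiple of 18564 that is ≥ 145750: ⌈145750/18564⌉ × 18564 = 8 × 18564 = 148512.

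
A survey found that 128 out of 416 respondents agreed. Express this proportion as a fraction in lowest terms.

128 = 2^7
416 = 2^5 × 13
gcd(128, 416) = 2^5 = 32.
Divide numerator and denominator by 32: 128/416 = 4/13.

4/13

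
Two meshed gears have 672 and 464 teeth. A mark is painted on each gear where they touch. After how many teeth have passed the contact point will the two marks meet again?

19488 teeth

We need the least common multiple of the intervals.
672 = 2^5 × 3 × 7
464 = 2^4 × 29
LCM(672, 464) = 2^5 × 3 × 7 × 29 = 19488.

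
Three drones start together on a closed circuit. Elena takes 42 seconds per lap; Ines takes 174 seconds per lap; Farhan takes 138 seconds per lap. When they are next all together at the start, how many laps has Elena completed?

The first common completion time is the LCM of the periods.
42 = 2 × 3 × 7
174 = 2 × 3 × 29
138 = 2 × 3 × 23
LCM(42, 174, 138) = 2 × 3 × 7 × 23 × 29 = 28014.
Laps for period 42: 28014 / 42 = 667.

667 laps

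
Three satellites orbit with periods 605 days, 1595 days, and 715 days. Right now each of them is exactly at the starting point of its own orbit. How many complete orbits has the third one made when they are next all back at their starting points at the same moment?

319 orbits

All finish a whole number of cycles simultaneously at t = LCM of the periods.
605 = 5 × 11^2
1595 = 5 × 11 × 29
715 = 5 × 11 × 13
LCM(605, 1595, 715) = 5 × 11^2 × 13 × 29 = 228085.
Orbits for period 715: 228085 / 715 = 319.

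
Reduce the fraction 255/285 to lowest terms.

255 = 3 × 5 × 17
285 = 3 × 5 × 19
gcd(255, 285) = 3 × 5 = 15.
Divide numerator and denominator by 15: 255/285 = 17/19.

17/19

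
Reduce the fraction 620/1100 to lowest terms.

620 = 2^2 × 5 × 31
1100 = 2^2 × 5^2 × 11
gcd(620, 1100) = 2^2 × 5 = 20.
Divide numerator and denominator by 20: 620/1100 = 31/55.

31/55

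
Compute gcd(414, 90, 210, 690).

414 = 2 × 3^2 × 23
90 = 2 × 3^2 × 5
210 = 2 × 3 × 5 × 7
690 = 2 × 3 × 5 × 23
gcd(414, 90, 210, 690) = 2 × 3 = 6.

6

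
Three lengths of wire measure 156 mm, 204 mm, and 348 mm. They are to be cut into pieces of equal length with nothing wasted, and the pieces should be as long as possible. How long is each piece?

12 mm

The greatest length dividing all of 156, 204, and 348 is their gcd.
156 = 2^2 × 3 × 13
204 = 2^2 × 3 × 17
348 = 2^2 × 3 × 29
gcd(156, 204, 348) = 2^2 × 3 = 12.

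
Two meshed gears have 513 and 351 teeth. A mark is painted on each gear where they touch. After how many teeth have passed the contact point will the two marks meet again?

6669 teeth

We need the least common multiple of the intervals.
513 = 3^3 × 19
351 = 3^3 × 13
LCM(513, 351) = 3^3 × 13 × 19 = 6669.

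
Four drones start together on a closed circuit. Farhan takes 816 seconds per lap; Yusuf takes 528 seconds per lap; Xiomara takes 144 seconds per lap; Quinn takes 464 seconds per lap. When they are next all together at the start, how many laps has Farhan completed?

They are all back at their starting positions together after one LCM of the periods.
816 = 2^4 × 3 × 17
528 = 2^4 × 3 × 11
144 = 2^4 × 3^2
464 = 2^4 × 29
LCM(816, 528, 144, 464) = 2^4 × 3^2 × 11 × 17 × 29 = 780912.
Laps for period 816: 780912 / 816 = 957.

957 laps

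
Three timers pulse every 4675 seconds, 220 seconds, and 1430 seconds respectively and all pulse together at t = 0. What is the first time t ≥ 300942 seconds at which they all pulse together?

486200 seconds

Joint pulses occur at multiples of LCM(4675, 220, 1430).
4675 = 5^2 × 11 × 17
220 = 2^2 × 5 × 11
1430 = 2 × 5 × 11 × 13
LCM(4675, 220, 1430) = 2^2 × 5^2 × 11 × 13 × 17 = 243100.
Smallest multiple of 243100 that is ≥ 300942: ⌈300942/243100⌉ × 243100 = 2 × 243100 = 486200.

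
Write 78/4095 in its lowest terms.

78 = 2 × 3 × 13
4095 = 3^2 × 5 × 7 × 13
gcd(78, 4095) = 3 × 13 = 39.
Divide numerator and denominator by 39: 78/4095 = 2/105.

2/105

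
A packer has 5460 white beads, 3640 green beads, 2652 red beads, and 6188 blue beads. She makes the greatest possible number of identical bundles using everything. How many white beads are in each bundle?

105

Number of bundles = gcd(5460, 3640, 2652, 6188).
5460 = 2^2 × 3 × 5 × 7 × 13
3640 = 2^3 × 5 × 7 × 13
2652 = 2^2 × 3 × 13 × 17
6188 = 2^2 × 7 × 13 × 17
gcd(5460, 3640, 2652, 6188) = 2^2 × 13 = 52.
white beads per bundle = 5460 / 52 = 105.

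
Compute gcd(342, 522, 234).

18

342 = 2 × 3^2 × 19
522 = 2 × 3^2 × 29
234 = 2 × 3^2 × 13
gcd(342, 522, 234) = 2 × 3^2 = 18.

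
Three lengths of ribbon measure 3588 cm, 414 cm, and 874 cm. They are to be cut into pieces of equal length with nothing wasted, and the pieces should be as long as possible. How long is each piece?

46 cm

The greatest length dividing all of 3588, 414, and 874 is their gcd.
3588 = 2^2 × 3 × 13 × 23
414 = 2 × 3^2 × 23
874 = 2 × 19 × 23
gcd(3588, 414, 874) = 2 × 23 = 46.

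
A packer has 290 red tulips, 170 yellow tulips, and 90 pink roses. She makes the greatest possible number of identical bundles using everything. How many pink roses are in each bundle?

Number of bundles = gcd(290, 170, 90).
290 = 2 × 5 × 29
170 = 2 × 5 × 17
90 = 2 × 3^2 × 5
gcd(290, 170, 90) = 2 × 5 = 10.
pink roses per bundle = 90 / 10 = 9.

9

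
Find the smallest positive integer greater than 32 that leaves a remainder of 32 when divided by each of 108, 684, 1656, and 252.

N − 32 must be a common multiple of 108, 684, 1656, and 252.
108 = 2^2 × 3^3
684 = 2^2 × 3^2 × 19
1656 = 2^3 × 3^2 × 23
252 = 2^2 × 3^2 × 7
LCM(108, 684, 1656, 252) = 2^3 × 3^3 × 7 × 19 × 23 = 660744.
Smallest N > 32 is LCM + 32 = 660744 + 32 = 660776.

660776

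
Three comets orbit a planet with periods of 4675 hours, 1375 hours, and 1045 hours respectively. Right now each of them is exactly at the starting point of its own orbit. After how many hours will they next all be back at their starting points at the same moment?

They coincide at every common multiple of the periods; the first is the LCM.
4675 = 5^2 × 11 × 17
1375 = 5^3 × 11
1045 = 5 × 11 × 19
LCM(4675, 1375, 1045) = 5^3 × 11 × 17 × 19 = 444125.

444125 hours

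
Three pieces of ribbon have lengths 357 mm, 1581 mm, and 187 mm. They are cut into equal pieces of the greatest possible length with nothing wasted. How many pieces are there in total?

125

Piece length = gcd(357, 1581, 187).
357 = 3 × 7 × 17
1581 = 3 × 17 × 31
187 = 11 × 17
gcd(357, 1581, 187) = 17.
Total pieces = 357/17 + 1581/17 + 187/17 = 21 + 93 + 11 = 125.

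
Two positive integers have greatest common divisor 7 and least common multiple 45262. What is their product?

For any two positive integers, gcd × lcm = product = 7 × 45262 = 316834.

316834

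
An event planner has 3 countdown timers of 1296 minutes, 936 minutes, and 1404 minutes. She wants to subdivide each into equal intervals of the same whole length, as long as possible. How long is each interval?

36 minutes

The interval must divide each timer length; the longest such is the gcd.
1296 = 2^4 × 3^4
936 = 2^3 × 3^2 × 13
1404 = 2^2 × 3^3 × 13
gcd(1296, 936, 1404) = 2^2 × 3^2 = 36.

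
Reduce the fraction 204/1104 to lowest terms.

17/92

204 = 2^2 × 3 × 17
1104 = 2^4 × 3 × 23
gcd(204, 1104) = 2^2 × 3 = 12.
Divide numerator and denominator by 12: 204/1104 = 17/92.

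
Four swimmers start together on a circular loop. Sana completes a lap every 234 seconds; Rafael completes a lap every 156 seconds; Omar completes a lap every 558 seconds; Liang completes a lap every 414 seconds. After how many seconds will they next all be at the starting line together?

333684 seconds

We need the least common multiple of the intervals.
234 = 2 × 3^2 × 13
156 = 2^2 × 3 × 13
558 = 2 × 3^2 × 31
414 = 2 × 3^2 × 23
LCM(234, 156, 558, 414) = 2^2 × 3^2 × 13 × 23 × 31 = 333684.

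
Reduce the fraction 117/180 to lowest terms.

117 = 3^2 × 13
180 = 2^2 × 3^2 × 5
gcd(117, 180) = 3^2 = 9.
Divide numerator and denominator by 9: 117/180 = 13/20.

13/20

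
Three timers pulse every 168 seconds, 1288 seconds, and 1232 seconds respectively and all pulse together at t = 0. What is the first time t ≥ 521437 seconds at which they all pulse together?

Joint pulses occur at multiples of LCM(168, 1288, 1232).
168 = 2^3 × 3 × 7
1288 = 2^3 × 7 × 23
1232 = 2^4 × 7 × 11
LCM(168, 1288, 1232) = 2^4 × 3 × 7 × 11 × 23 = 85008.
Smallest multiple of 85008 that is ≥ 521437: ⌈521437/85008⌉ × 85008 = 7 × 85008 = 595056.

595056 seconds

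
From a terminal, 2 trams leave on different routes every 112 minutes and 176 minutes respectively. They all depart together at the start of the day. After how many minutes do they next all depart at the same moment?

1232 minutes

They coincide at every common multiple of the periods; the first is the LCM.
112 = 2^4 × 7
176 = 2^4 × 11
LCM(112, 176) = 2^4 × 7 × 11 = 1232.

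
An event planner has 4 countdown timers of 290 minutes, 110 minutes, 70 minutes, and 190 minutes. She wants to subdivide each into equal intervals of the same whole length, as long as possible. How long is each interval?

The interval must divide each timer length; the longest such is the gcd.
290 = 2 × 5 × 29
110 = 2 × 5 × 11
70 = 2 × 5 × 7
190 = 2 × 5 × 19
gcd(290, 110, 70, 190) = 2 × 5 = 10.

10 minutes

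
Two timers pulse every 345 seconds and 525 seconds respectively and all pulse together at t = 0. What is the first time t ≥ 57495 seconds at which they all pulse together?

60375 seconds

Joint pulses occur at multiples of LCM(345, 525).
345 = 3 × 5 × 23
525 = 3 × 5^2 × 7
LCM(345, 525) = 3 × 5^2 × 7 × 23 = 12075.
Smallest multiple of 12075 that is ≥ 57495: ⌈57495/12075⌉ × 12075 = 5 × 12075 = 60375.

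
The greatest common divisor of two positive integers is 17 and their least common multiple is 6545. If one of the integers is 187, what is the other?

For two integers, gcd × lcm = product, so the other is (17 × 6545) / 187 = 111265 / 187 = 595.

595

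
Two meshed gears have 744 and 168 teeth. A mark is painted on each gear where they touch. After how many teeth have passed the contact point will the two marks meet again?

The first simultaneous occurrence is after LCM of the individual periods.
744 = 2^3 × 3 × 31
168 = 2^3 × 3 × 7
LCM(744, 168) = 2^3 × 3 × 7 × 31 = 5208.

5208 teeth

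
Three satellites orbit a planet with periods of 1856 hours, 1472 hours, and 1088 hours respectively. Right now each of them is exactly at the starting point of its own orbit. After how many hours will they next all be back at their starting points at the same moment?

They coincide at every common multiple of the periods; the first is the LCM.
1856 = 2^6 × 29
1472 = 2^6 × 23
1088 = 2^6 × 17
LCM(1856, 1472, 1088) = 2^6 × 17 × 23 × 29 = 725696.

725696 hours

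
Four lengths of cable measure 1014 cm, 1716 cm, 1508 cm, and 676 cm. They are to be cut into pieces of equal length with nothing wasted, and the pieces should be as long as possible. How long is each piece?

The greatest length dividing all of 1014, 1716, 1508, and 676 is their gcd.
1014 = 2 × 3 × 13^2
1716 = 2^2 × 3 × 11 × 13
1508 = 2^2 × 13 × 29
676 = 2^2 × 13^2
gcd(1014, 1716, 1508, 676) = 2 × 13 = 26.

26 cm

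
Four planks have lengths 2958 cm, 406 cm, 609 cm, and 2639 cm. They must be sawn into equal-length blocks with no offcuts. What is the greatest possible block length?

29 cm

This is the greatest common divisor of 2958, 406, 609, and 2639.
2958 = 2 × 3 × 17 × 29
406 = 2 × 7 × 29
609 = 3 × 7 × 29
2639 = 7 × 13 × 29
gcd(2958, 406, 609, 2639) = 29.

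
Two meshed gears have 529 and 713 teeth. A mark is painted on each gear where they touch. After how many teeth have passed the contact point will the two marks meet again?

We need the least common multiple of the intervals.
529 = 23^2
713 = 23 × 31
LCM(529, 713) = 23^2 × 31 = 16399.

16399 teeth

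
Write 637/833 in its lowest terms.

637 = 7^2 × 13
833 = 7^2 × 17
gcd(637, 833) = 7^2 = 49.
Divide numerator and denominator by 49: 637/833 = 13/17.

13/17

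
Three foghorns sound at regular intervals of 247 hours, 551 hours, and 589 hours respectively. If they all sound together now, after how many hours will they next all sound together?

222053 hours

The first simultaneous occurrence is after LCM of the individual periods.
247 = 13 × 19
551 = 19 × 29
589 = 19 × 31
LCM(247, 551, 589) = 13 × 19 × 29 × 31 = 222053.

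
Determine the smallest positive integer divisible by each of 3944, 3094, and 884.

3944 = 2^3 × 17 × 29
3094 = 2 × 7 × 13 × 17
884 = 2^2 × 13 × 17
LCM(3944, 3094, 884) = 2^3 × 7 × 13 × 17 × 29 = 358904.

358904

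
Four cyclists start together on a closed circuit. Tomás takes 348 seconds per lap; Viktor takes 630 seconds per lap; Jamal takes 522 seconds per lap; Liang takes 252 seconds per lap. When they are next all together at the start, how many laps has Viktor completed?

58 laps

They are all back at their starting positions together after one LCM of the periods.
348 = 2^2 × 3 × 29
630 = 2 × 3^2 × 5 × 7
522 = 2 × 3^2 × 29
252 = 2^2 × 3^2 × 7
LCM(348, 630, 522, 252) = 2^2 × 3^2 × 5 × 7 × 29 = 36540.
Laps for period 630: 36540 / 630 = 58.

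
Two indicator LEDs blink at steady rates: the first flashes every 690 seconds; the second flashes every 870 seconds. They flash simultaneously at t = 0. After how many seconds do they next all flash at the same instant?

They coincide at every common multiple of the periods; the first is the LCM.
690 = 2 × 3 × 5 × 23
870 = 2 × 3 × 5 × 29
LCM(690, 870) = 2 × 3 × 5 × 23 × 29 = 20010.

20010 seconds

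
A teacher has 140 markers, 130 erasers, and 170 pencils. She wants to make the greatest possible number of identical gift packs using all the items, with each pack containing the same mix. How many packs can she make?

10 packs

The pack count must divide each quantity, so the greatest is gcd(140, 130, 170).
140 = 2^2 × 5 × 7
130 = 2 × 5 × 13
170 = 2 × 5 × 17
gcd(140, 130, 170) = 2 × 5 = 10.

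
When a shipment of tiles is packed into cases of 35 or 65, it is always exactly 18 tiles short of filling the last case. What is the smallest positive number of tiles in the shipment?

Being 18 short of a full case of size k means N ≡ −18 (mod k), i.e. N + 18 is a multiple of each size.
35 = 5 × 7
65 = 5 × 13
LCM(35, 65) = 5 × 7 × 13 = 455.
Smallest positive N is 455 − 18 = 437.

437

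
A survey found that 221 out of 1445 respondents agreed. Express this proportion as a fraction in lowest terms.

221 = 13 × 17
1445 = 5 × 17^2
gcd(221, 1445) = 17.
Divide numerator and denominator by 17: 221/1445 = 13/85.

13/85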